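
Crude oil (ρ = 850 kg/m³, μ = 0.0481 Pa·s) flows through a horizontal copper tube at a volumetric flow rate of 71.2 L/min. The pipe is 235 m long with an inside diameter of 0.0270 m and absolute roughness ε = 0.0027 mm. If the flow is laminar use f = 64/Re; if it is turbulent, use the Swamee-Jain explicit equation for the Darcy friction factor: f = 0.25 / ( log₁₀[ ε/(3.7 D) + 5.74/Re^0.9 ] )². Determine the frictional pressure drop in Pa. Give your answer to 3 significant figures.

Q = 71.2 L/min = 71.2/60000 = 0.001187 m³/s.
Cross-sectional area A = πD²/4 = π(0.027)²/4 = 0.0005726 m²; mean velocity V = Q/A = 0.001187/0.0005726 = 2.073 m/s.
Reynolds number Re = ρVD/μ = 850 · 2.073 · 0.027 / 0.0481 = 988.9.
Re < 2300 → laminar flow, so f = 64/Re = 64/988.9 = 0.06472 (the turbulent correlation is not needed).
Darcy-Weisbach: ΔP = f(L/D)(ρV²/2) = 0.06472·(235/0.027)·(850·2.073²/2) = 0.06472·8704·1826 = 1.028e+06 Pa.

ΔP ≈ 1.03×10^6 Pa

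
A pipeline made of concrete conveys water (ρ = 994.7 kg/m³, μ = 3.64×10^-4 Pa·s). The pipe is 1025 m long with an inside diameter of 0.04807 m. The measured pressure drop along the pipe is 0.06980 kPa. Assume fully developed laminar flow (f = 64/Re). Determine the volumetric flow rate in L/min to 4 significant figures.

Q ≈ 1.471 L/min

For laminar flow, f = 64/Re with Re = ρVD/μ, so Darcy-Weisbach reduces to ΔP = 32μLV/D². Solving for V: V = ΔP·D²/(32μL) = 69.8·(0.04807)²/(32·0.000364·1025) = 0.01351 m/s.
Check: Re = ρVD/μ = 994.7·0.01351·0.04807/0.000364 = 1775 < 2300, so the laminar assumption holds.
Q = V·A = 0.01351·(π/4·0.04807²) = 2.452e-05 m³/s = 1.471 L/min.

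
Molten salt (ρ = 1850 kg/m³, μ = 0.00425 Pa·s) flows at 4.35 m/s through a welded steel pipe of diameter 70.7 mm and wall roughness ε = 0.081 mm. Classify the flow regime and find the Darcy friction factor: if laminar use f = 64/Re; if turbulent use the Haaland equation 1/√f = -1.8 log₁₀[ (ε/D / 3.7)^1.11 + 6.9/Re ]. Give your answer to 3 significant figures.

Re = ρVD/μ = 1850·4.35·0.0707/0.00425 = 1.339e+05.
Re > 4000 → turbulent. ε/D = 8.1e-05/0.0707 = 0.00115; Haaland: 1/√f = -1.8 log₁₀[0.000127 + 5.15e-05] = 6.746, so f = 0.02198.

f ≈ 0.0220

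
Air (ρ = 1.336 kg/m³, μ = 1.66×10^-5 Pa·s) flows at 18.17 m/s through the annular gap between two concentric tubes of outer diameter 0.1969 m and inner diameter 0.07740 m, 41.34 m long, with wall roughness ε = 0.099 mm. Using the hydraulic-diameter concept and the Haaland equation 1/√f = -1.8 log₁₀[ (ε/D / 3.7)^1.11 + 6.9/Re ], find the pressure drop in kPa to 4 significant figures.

ΔP ≈ 1.555 kPa

Hydraulic diameter D_h = 4A/P = D_o - D_i = 0.1969 - 0.0774 = 0.1195 m.
Re = ρVD_h/μ = 1.336·18.17·0.1195/1.66e-05 = 1.748e+05.
ε/D_h = 9.9e-05/0.1195 = 0.000828; Haaland gives 1/√f = -1.8 log₁₀[8.88e-05+3.95e-05] = 7.005, so f = 0.02038.
ΔP = f(L/D_h)(ρV²/2) = 0.02038·41.34/0.1195·220.5 = 1555 Pa.
ΔP = 1.555 kPa.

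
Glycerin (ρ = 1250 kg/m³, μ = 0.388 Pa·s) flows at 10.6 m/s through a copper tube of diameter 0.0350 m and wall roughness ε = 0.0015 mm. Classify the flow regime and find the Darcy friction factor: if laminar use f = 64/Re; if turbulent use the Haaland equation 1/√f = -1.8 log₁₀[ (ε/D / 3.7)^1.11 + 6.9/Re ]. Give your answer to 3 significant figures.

f ≈ 0.0535

Re = ρVD/μ = 1250·10.6·0.035/0.388 = 1195.
Re < 2300 → laminar, so f = 64/Re = 0.05355 (roughness is irrelevant in laminar flow).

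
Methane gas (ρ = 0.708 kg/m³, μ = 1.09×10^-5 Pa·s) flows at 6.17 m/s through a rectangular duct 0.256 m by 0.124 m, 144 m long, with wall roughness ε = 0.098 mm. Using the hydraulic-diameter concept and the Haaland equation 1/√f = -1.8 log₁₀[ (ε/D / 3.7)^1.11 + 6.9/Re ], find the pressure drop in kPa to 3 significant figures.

Hydraulic diameter D_h = 4A/P = 4·(0.256·0.124)/(2·(0.256+0.124)) = 0.127/0.76 = 0.1671 m.
Re = ρVD_h/μ = 0.708·6.17·0.1671/1.09e-05 = 6.696e+04.
ε/D_h = 9.8e-05/0.1671 = 0.000587; Haaland gives 1/√f = -1.8 log₁₀[6.06e-05+0.000103] = 6.815, so f = 0.02153.
ΔP = f(L/D_h)(ρV²/2) = 0.02153·144/0.1671·13.48 = 250.1 Pa.
ΔP = 0.250 kPa.

ΔP ≈ 0.250 kPa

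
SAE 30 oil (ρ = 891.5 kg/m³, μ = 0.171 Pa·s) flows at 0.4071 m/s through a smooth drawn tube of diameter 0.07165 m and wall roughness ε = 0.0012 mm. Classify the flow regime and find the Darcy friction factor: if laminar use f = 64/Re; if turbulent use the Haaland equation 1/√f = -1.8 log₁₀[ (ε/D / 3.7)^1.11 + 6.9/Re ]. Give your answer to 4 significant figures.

Re = ρVD/μ = 891.5·0.4071·0.07165/0.171 = 152.1.
Re < 2300 → laminar, so f = 64/Re = 0.4209 (roughness is irrelevant in laminar flow).

f ≈ 0.4209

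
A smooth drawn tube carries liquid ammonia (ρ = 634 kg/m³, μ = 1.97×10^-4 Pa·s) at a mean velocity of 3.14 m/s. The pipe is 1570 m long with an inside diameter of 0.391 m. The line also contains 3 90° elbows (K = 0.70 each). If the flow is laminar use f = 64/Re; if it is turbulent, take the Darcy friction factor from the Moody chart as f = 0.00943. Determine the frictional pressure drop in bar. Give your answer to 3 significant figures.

ΔP ≈ 1.25 bar

Reynolds number Re = ρVD/μ = 634 · 3.14 · 0.391 / 0.000197 = 3.951e+06.
Re > 4000 → turbulent; use the Moody-chart value f = 0.00943.
Total minor-loss coefficient ΣK = 3·0.7 = 2.1.
ΔP = [f·L/D + ΣK]·(ρV²/2) = [0.00943·1570/0.391 + 2.1]·(634·3.14²/2) = [37.86 + 2.1]·3125 = 1.249e+05 Pa.
ΔP = 1.249e+05 Pa = 1.25 bar.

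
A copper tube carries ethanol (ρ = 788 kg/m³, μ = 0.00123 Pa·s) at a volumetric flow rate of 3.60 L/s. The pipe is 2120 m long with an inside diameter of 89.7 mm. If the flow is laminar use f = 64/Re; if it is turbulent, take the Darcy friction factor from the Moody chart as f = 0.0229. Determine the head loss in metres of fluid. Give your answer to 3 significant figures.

h_f ≈ 8.95 m

Q = 3.60 L/s = 3.60/1000 = 0.0036 m³/s.
Cross-sectional area A = πD²/4 = π(0.0897)²/4 = 0.006319 m²; mean velocity V = Q/A = 0.0036/0.006319 = 0.5697 m/s.
Reynolds number Re = ρVD/μ = 788 · 0.5697 · 0.0897 / 0.00123 = 3.274e+04.
Re > 4000 → turbulent; use the Moody-chart value f = 0.0229.
Darcy-Weisbach: ΔP = f(L/D)(ρV²/2) = 0.0229·(2120/0.0897)·(788·0.5697²/2) = 0.0229·2.363e+04·127.9 = 6.92e+04 Pa.
Head loss h_f = ΔP/(ρg) = 6.92e+04/(788·9.81) = 8.95 m.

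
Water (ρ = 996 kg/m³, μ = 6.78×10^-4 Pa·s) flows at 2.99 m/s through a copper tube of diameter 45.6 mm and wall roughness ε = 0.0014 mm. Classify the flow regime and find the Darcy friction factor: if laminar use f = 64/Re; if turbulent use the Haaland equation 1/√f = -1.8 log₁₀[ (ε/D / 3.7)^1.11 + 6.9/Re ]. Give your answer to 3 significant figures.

f ≈ 0.0157

Re = ρVD/μ = 996·2.99·0.0456/0.000678 = 2.003e+05.
Re > 4000 → turbulent. ε/D = 1.4e-06/0.0456 = 3.07e-05; Haaland: 1/√f = -1.8 log₁₀[2.29e-06 + 3.44e-05] = 7.983, so f = 0.01569.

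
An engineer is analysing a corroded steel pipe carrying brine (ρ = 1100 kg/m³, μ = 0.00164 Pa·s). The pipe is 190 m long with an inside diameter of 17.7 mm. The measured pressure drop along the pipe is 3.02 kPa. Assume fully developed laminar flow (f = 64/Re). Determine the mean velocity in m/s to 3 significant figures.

For laminar flow, f = 64/Re with Re = ρVD/μ, so Darcy-Weisbach reduces to ΔP = 32μLV/D². Solving for V: V = ΔP·D²/(32μL) = 3020·(0.0177)²/(32·0.00164·190) = 0.09489 m/s.
Check: Re = ρVD/μ = 1100·0.09489·0.0177/0.00164 = 1126 < 2300, so the laminar assumption holds.

V ≈ 0.0949 m/s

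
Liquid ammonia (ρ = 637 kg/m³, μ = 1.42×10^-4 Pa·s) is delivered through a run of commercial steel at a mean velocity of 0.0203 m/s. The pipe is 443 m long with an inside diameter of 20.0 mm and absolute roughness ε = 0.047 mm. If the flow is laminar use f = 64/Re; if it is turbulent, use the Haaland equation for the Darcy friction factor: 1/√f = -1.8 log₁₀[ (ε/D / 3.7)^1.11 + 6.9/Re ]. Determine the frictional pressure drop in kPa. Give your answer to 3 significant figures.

ΔP ≈ 0.102 kPa

Reynolds number Re = ρVD/μ = 637 · 0.0203 · 0.02 / 0.000142 = 1821.
Re < 2300 → laminar flow, so f = 64/Re = 64/1821 = 0.03514 (the turbulent correlation is not needed).
Darcy-Weisbach: ΔP = f(L/D)(ρV²/2) = 0.03514·(443/0.02)·(637·0.0203²/2) = 0.03514·2.215e+04·0.1313 = 102.2 Pa.
ΔP = 102.2 Pa = 0.102 kPa.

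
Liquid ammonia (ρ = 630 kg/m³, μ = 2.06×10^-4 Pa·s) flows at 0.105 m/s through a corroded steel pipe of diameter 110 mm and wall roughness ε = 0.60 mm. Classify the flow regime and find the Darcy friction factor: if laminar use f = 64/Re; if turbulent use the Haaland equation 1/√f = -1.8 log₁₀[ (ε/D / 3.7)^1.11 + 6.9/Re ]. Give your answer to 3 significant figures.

f ≈ 0.0334

Re = ρVD/μ = 630·0.105·0.11/0.000206 = 3.532e+04.
Re > 4000 → turbulent. ε/D = 0.0006/0.11 = 0.00545; Haaland: 1/√f = -1.8 log₁₀[0.00072 + 0.000195] = 5.469, so f = 0.03343.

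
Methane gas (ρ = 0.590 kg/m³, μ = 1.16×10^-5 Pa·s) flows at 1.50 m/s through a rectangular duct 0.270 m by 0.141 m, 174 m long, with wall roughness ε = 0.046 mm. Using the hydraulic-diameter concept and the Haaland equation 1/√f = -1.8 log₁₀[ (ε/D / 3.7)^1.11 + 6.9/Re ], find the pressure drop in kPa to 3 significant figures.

ΔP ≈ 0.0178 kPa

Hydraulic diameter D_h = 4A/P = 4·(0.27·0.141)/(2·(0.27+0.141)) = 0.1523/0.822 = 0.1853 m.
Re = ρVD_h/μ = 0.59·1.5·0.1853/1.16e-05 = 1.413e+04.
ε/D_h = 4.6e-05/0.1853 = 0.000248; Haaland gives 1/√f = -1.8 log₁₀[2.33e-05+0.000488] = 5.924, so f = 0.02849.
ΔP = f(L/D_h)(ρV²/2) = 0.02849·174/0.1853·0.6638 = 17.76 Pa.
ΔP = 0.0178 kPa.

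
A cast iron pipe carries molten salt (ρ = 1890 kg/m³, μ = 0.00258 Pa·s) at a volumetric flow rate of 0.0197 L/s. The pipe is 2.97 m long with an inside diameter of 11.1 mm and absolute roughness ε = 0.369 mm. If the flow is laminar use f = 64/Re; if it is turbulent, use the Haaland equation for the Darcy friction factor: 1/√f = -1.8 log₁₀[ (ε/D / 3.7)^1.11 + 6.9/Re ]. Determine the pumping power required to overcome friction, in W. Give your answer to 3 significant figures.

Q = 0.0197 L/s = 0.0197/1000 = 1.97e-05 m³/s.
Cross-sectional area A = πD²/4 = π(0.0111)²/4 = 9.677e-05 m²; mean velocity V = Q/A = 1.97e-05/9.677e-05 = 0.2036 m/s.
Reynolds number Re = ρVD/μ = 1890 · 0.2036 · 0.0111 / 0.00258 = 1655.
Re < 2300 → laminar flow, so f = 64/Re = 64/1655 = 0.03866 (the turbulent correlation is not needed).
Darcy-Weisbach: ΔP = f(L/D)(ρV²/2) = 0.03866·(2.97/0.0111)·(1890·0.2036²/2) = 0.03866·267.6·39.16 = 405.1 Pa.
Pumping power P = QΔP = 1.97e-05·405.1 = 0.007981 W = 0.00798 W.

P ≈ 0.00798 W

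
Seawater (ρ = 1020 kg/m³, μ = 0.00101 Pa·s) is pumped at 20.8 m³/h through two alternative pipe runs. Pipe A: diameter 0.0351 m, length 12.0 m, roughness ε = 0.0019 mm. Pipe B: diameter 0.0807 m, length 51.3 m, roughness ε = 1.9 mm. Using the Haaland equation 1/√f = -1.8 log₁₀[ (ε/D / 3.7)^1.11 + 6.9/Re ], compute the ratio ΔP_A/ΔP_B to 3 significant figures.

ΔP_A/ΔP_B ≈ 4.51

Pipe A: V = Q/A = 0.005778/0.0009676 = 5.971 m/s; Re = 2.117e+05; ε/D = 5.41e-05; Haaland → f = 0.01571; ΔP_A = f(L/D)(ρV²/2) = 9.764e+04 Pa.
Pipe B: V = Q/A = 0.005778/0.005115 = 1.13 m/s; Re = 9.206e+04; ε/D = 0.0235; Haaland → f = 0.05231; ΔP_B = f(L/D)(ρV²/2) = 2.164e+04 Pa.
ΔP_A/ΔP_B = 9.764e+04/2.164e+04 = 4.51.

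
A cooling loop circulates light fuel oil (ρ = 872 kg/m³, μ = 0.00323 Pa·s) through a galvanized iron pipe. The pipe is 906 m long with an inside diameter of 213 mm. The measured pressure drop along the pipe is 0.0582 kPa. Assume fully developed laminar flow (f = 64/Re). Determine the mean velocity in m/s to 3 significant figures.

V ≈ 0.0282 m/s

For laminar flow, f = 64/Re with Re = ρVD/μ, so Darcy-Weisbach reduces to ΔP = 32μLV/D². Solving for V: V = ΔP·D²/(32μL) = 58.2·(0.213)²/(32·0.00323·906) = 0.0282 m/s.
Check: Re = ρVD/μ = 872·0.0282·0.213/0.00323 = 1621 < 2300, so the laminar assumption holds.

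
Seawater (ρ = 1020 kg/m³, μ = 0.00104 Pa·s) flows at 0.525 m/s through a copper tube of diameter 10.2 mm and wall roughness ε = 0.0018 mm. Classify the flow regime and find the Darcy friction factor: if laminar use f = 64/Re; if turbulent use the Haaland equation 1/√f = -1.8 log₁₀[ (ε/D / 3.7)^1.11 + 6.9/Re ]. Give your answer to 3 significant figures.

f ≈ 0.0373

Re = ρVD/μ = 1020·0.525·0.0102/0.00104 = 5252.
Re > 4000 → turbulent. ε/D = 1.8e-06/0.0102 = 0.000176; Haaland: 1/√f = -1.8 log₁₀[1.6e-05 + 0.00131] = 5.177, so f = 0.03731.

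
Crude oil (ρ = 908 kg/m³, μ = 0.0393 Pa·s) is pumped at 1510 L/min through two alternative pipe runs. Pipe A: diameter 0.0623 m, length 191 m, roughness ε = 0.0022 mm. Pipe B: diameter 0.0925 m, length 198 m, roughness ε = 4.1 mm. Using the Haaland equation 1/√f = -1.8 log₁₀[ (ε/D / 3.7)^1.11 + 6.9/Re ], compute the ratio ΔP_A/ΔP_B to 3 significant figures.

Pipe A: V = Q/A = 0.02517/0.003048 = 8.256 m/s; Re = 1.188e+04; ε/D = 3.53e-05; Haaland → f = 0.02951; ΔP_A = f(L/D)(ρV²/2) = 2.799e+06 Pa.
Pipe B: V = Q/A = 0.02517/0.00672 = 3.745 m/s; Re = 8004; ε/D = 0.0443; Haaland → f = 0.07101; ΔP_B = f(L/D)(ρV²/2) = 9.678e+05 Pa.
ΔP_A/ΔP_B = 2.799e+06/9.678e+05 = 2.89.

ΔP_A/ΔP_B ≈ 2.89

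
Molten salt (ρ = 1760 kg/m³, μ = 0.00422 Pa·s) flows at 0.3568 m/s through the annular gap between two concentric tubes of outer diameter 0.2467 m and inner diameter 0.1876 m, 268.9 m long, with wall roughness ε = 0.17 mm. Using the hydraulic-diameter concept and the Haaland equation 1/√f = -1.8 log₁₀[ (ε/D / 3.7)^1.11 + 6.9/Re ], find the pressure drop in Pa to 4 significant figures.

ΔP ≈ 18150 Pa

Hydraulic diameter D_h = 4A/P = D_o - D_i = 0.2467 - 0.1876 = 0.0591 m.
Re = ρVD_h/μ = 1760·0.3568·0.0591/0.00422 = 8795.
ε/D_h = 0.00017/0.0591 = 0.00288; Haaland gives 1/√f = -1.8 log₁₀[0.000354+0.000785] = 5.299, so f = 0.03562.
ΔP = f(L/D_h)(ρV²/2) = 0.03562·268.9/0.0591·112 = 1.815e+04 Pa.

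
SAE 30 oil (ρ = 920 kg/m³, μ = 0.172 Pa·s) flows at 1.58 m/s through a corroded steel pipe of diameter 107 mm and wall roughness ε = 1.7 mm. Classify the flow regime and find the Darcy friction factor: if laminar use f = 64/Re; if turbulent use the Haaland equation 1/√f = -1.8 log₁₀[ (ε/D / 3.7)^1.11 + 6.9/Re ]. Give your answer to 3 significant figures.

Re = ρVD/μ = 920·1.58·0.107/0.172 = 904.3.
Re < 2300 → laminar, so f = 64/Re = 0.07077 (roughness is irrelevant in laminar flow).

f ≈ 0.0708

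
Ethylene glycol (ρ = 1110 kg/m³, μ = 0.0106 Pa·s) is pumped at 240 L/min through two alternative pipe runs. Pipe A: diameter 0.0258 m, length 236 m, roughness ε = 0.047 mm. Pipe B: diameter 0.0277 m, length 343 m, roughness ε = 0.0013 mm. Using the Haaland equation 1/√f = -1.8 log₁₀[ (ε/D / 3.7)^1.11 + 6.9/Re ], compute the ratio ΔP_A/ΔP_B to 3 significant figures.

Pipe A: V = Q/A = 0.004/0.0005228 = 7.651 m/s; Re = 2.067e+04; ε/D = 0.00182; Haaland → f = 0.029; ΔP_A = f(L/D)(ρV²/2) = 8.62e+06 Pa.
Pipe B: V = Q/A = 0.004/0.0006026 = 6.638 m/s; Re = 1.925e+04; ε/D = 4.69e-05; Haaland → f = 0.02606; ΔP_B = f(L/D)(ρV²/2) = 7.891e+06 Pa.
ΔP_A/ΔP_B = 8.62e+06/7.891e+06 = 1.09.

ΔP_A/ΔP_B ≈ 1.09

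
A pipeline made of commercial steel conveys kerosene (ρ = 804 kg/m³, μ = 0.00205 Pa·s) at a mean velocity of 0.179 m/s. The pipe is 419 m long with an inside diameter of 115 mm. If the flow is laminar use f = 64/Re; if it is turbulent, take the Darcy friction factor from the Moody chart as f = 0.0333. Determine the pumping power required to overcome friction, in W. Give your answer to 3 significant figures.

P ≈ 2.91 W

Reynolds number Re = ρVD/μ = 804 · 0.179 · 0.115 / 0.00205 = 8073.
Re > 4000 → turbulent; use the Moody-chart value f = 0.0333.
Darcy-Weisbach: ΔP = f(L/D)(ρV²/2) = 0.0333·(419/0.115)·(804·0.179²/2) = 0.0333·3643·12.88 = 1563 Pa.
Q = V·A = 0.179·0.01039 = 0.001859 m³/s.
Pumping power P = QΔP = 0.001859·1563 = 2.906 W = 2.91 W.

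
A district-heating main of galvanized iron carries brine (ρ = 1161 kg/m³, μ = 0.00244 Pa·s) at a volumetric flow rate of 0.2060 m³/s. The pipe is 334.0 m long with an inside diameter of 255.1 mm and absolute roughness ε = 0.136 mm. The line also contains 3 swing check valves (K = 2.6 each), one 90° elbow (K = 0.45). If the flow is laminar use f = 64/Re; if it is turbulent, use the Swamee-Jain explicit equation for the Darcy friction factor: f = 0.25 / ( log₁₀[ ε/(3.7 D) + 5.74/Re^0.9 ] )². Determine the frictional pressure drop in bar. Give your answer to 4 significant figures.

ΔP ≈ 3.000 bar

Cross-sectional area A = πD²/4 = π(0.2551)²/4 = 0.05111 m²; mean velocity V = Q/A = 0.206/0.05111 = 4.03 m/s.
Reynolds number Re = ρVD/μ = 1161 · 4.03 · 0.2551 / 0.00244 = 4.892e+05.
Re > 4000 → turbulent. Relative roughness ε/D = 0.000136/0.2551 = 0.000533. Swamee-Jain: f = 0.25/(log₁₀[0.000533/3.7 + 5.74/4.892e+05^0.9])² = 0.25/(log₁₀[0.000144 + 4.35e-05])² = 0.25/(-3.727)² = 0.018.
Total minor-loss coefficient ΣK = 3·2.6 + 1·0.45 = 8.25.
ΔP = [f·L/D + ΣK]·(ρV²/2) = [0.018·334/0.2551 + 8.25]·(1161·4.03²/2) = [23.57 + 8.25]·9430 = 3e+05 Pa.
ΔP = 3e+05 Pa = 3.000 bar.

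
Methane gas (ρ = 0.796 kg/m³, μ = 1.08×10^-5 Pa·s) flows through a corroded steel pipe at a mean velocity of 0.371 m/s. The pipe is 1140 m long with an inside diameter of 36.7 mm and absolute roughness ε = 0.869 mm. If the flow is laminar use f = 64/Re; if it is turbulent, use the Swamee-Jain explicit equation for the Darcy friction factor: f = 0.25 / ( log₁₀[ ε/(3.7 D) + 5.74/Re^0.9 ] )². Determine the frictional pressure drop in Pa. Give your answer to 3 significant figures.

Reynolds number Re = ρVD/μ = 0.796 · 0.371 · 0.0367 / 1.08e-05 = 1004.
Re < 2300 → laminar flow, so f = 64/Re = 64/1004 = 0.06378 (the turbulent correlation is not needed).
Darcy-Weisbach: ΔP = f(L/D)(ρV²/2) = 0.06378·(1140/0.0367)·(0.796·0.371²/2) = 0.06378·3.106e+04·0.05478 = 108.5 Pa.

ΔP ≈ 109 Pa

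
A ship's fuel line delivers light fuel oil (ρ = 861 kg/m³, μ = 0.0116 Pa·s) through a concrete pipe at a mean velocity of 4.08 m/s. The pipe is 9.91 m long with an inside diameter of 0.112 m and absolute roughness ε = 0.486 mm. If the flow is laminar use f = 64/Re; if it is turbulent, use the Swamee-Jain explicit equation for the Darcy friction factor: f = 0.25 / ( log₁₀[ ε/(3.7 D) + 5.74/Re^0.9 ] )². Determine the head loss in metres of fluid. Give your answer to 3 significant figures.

h_f ≈ 2.43 m

Reynolds number Re = ρVD/μ = 861 · 4.08 · 0.112 / 0.0116 = 3.392e+04.
Re > 4000 → turbulent. Relative roughness ε/D = 0.000486/0.112 = 0.00434. Swamee-Jain: f = 0.25/(log₁₀[0.00434/3.7 + 5.74/3.392e+04^0.9])² = 0.25/(log₁₀[0.00117 + 0.00048])² = 0.25/(-2.782)² = 0.03231.
Darcy-Weisbach: ΔP = f(L/D)(ρV²/2) = 0.03231·(9.91/0.112)·(861·4.08²/2) = 0.03231·88.48·7166 = 2.049e+04 Pa.
Head loss h_f = ΔP/(ρg) = 2.049e+04/(861·9.81) = 2.43 m.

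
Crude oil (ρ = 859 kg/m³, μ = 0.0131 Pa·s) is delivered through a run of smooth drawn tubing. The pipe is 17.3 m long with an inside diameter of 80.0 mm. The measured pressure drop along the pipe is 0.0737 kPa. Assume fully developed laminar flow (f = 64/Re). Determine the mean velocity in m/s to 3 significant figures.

For laminar flow, f = 64/Re with Re = ρVD/μ, so Darcy-Weisbach reduces to ΔP = 32μLV/D². Solving for V: V = ΔP·D²/(32μL) = 73.7·(0.08)²/(32·0.0131·17.3) = 0.06504 m/s.
Check: Re = ρVD/μ = 859·0.06504·0.08/0.0131 = 341.2 < 2300, so the laminar assumption holds.

V ≈ 0.0650 m/s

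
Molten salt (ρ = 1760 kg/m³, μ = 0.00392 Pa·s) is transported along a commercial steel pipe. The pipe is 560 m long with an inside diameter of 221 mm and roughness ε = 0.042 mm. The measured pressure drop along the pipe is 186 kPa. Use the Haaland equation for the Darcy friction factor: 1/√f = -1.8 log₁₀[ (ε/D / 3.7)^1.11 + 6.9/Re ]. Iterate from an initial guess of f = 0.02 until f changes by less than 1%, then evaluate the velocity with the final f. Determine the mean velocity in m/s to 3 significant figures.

Rearranging Darcy-Weisbach: V = √(2·ΔP·D/(f·L·ρ)). With ε/D = 4.2e-05/0.221 = 0.00019, iterate starting from f = 0.02:
  f = 0.02 → V = √(2·1.86e+05·0.221/(0.02·560·1760)) = 2.042 m/s; Re = ρVD/μ = 2.026e+05; f → 0.01678
  f = 0.01678 → V = 2.23 m/s; Re = 2.213e+05; f → 0.01658
  f = 0.01658 → V = 2.243 m/s; Re = 2.225e+05; f → 0.01657
Converged (Δf/f < 1%). With the final f = 0.01657: V = √(2·1.86e+05·0.221/(0.01657·560·1760)) = 2.244 m/s.

V ≈ 2.24 m/s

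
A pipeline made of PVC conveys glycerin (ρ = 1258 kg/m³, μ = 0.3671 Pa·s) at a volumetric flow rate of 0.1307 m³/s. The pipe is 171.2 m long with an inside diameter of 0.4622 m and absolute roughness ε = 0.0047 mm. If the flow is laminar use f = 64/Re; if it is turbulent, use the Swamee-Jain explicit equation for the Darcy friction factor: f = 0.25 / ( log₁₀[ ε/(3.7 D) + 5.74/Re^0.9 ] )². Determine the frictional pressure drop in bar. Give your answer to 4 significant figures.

Cross-sectional area A = πD²/4 = π(0.4622)²/4 = 0.1678 m²; mean velocity V = Q/A = 0.1307/0.1678 = 0.779 m/s.
Reynolds number Re = ρVD/μ = 1258 · 0.779 · 0.4622 / 0.367 = 1234.
Re < 2300 → laminar flow, so f = 64/Re = 64/1234 = 0.05187 (the turbulent correlation is not needed).
Darcy-Weisbach: ΔP = f(L/D)(ρV²/2) = 0.05187·(171.2/0.4622)·(1258·0.779²/2) = 0.05187·370.4·381.7 = 7333 Pa.
ΔP = 7333 Pa = 0.07333 bar.

ΔP ≈ 0.07333 bar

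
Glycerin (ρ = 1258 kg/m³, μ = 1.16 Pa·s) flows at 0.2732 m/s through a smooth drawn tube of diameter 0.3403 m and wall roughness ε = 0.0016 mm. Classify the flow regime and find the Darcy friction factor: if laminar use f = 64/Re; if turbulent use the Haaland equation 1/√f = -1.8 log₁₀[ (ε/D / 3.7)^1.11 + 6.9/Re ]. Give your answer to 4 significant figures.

f ≈ 0.6348

Re = ρVD/μ = 1258·0.2732·0.3403/1.16 = 100.8.
Re < 2300 → laminar, so f = 64/Re = 0.6348 (roughness is irrelevant in laminar flow).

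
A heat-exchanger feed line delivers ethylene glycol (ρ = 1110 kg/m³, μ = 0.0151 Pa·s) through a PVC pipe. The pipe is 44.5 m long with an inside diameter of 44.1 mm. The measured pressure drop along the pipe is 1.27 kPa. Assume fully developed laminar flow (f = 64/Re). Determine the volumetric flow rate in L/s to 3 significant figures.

For laminar flow, f = 64/Re with Re = ρVD/μ, so Darcy-Weisbach reduces to ΔP = 32μLV/D². Solving for V: V = ΔP·D²/(32μL) = 1270·(0.0441)²/(32·0.0151·44.5) = 0.1149 m/s.
Check: Re = ρVD/μ = 1110·0.1149·0.0441/0.0151 = 372.4 < 2300, so the laminar assumption holds.
Q = V·A = 0.1149·(π/4·0.0441²) = 0.0001755 m³/s = 0.175 L/s.

Q ≈ 0.175 L/s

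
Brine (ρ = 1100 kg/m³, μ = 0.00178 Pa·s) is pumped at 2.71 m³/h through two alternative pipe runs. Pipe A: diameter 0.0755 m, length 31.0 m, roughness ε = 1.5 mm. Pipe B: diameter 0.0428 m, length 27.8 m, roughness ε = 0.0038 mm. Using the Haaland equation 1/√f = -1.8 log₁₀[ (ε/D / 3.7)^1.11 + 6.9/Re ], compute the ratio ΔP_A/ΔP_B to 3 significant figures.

Pipe A: V = Q/A = 0.0007528/0.004477 = 0.1681 m/s; Re = 7845; ε/D = 0.0199; Haaland → f = 0.05319; ΔP_A = f(L/D)(ρV²/2) = 339.6 Pa.
Pipe B: V = Q/A = 0.0007528/0.001439 = 0.5232 m/s; Re = 1.384e+04; ε/D = 8.88e-05; Haaland → f = 0.02841; ΔP_B = f(L/D)(ρV²/2) = 2779 Pa.
ΔP_A/ΔP_B = 339.6/2779 = 0.122.

ΔP_A/ΔP_B ≈ 0.122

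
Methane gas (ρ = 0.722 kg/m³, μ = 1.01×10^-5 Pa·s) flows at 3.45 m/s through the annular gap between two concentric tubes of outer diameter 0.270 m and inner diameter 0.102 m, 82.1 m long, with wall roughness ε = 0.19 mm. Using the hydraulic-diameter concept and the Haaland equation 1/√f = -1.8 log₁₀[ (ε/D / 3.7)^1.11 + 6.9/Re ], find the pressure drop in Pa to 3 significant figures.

Hydraulic diameter D_h = 4A/P = D_o - D_i = 0.27 - 0.102 = 0.168 m.
Re = ρVD_h/μ = 0.722·3.45·0.168/1.01e-05 = 4.143e+04.
ε/D_h = 0.00019/0.168 = 0.00113; Haaland gives 1/√f = -1.8 log₁₀[0.000125+0.000167] = 6.362, so f = 0.0247.
ΔP = f(L/D_h)(ρV²/2) = 0.0247·82.1/0.168·4.297 = 51.88 Pa.

ΔP ≈ 51.9 Pa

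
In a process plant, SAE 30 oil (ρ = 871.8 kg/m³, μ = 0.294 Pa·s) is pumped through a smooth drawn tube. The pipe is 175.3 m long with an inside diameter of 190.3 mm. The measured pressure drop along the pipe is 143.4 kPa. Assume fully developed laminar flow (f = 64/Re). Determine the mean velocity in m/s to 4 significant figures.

V ≈ 3.149 m/s

For laminar flow, f = 64/Re with Re = ρVD/μ, so Darcy-Weisbach reduces to ΔP = 32μLV/D². Solving for V: V = ΔP·D²/(32μL) = 1.434e+05·(0.1903)²/(32·0.294·175.3) = 3.149 m/s.
Check: Re = ρVD/μ = 871.8·3.149·0.1903/0.294 = 1777 < 2300, so the laminar assumption holds.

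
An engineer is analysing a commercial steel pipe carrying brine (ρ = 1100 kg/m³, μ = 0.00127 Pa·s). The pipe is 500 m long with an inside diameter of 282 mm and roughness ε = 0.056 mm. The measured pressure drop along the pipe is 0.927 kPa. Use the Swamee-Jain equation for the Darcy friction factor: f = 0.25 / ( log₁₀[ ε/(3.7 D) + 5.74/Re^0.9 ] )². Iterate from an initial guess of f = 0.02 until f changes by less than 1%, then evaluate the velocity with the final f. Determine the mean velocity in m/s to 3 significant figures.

Rearranging Darcy-Weisbach: V = √(2·ΔP·D/(f·L·ρ)). With ε/D = 5.6e-05/0.282 = 0.000199, iterate starting from f = 0.02:
  f = 0.02 → V = √(2·927·0.282/(0.02·500·1100)) = 0.218 m/s; Re = ρVD/μ = 5.325e+04; f → 0.02128
  f = 0.02128 → V = 0.2113 m/s; Re = 5.162e+04; f → 0.02141
Converged (Δf/f < 1%). With the final f = 0.02141: V = √(2·927·0.282/(0.02141·500·1100)) = 0.2107 m/s.

V ≈ 0.211 m/s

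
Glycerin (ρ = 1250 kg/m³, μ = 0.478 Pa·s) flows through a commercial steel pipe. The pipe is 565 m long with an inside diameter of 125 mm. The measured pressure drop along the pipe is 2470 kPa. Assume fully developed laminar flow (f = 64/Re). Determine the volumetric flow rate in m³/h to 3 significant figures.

For laminar flow, f = 64/Re with Re = ρVD/μ, so Darcy-Weisbach reduces to ΔP = 32μLV/D². Solving for V: V = ΔP·D²/(32μL) = 2.47e+06·(0.125)²/(32·0.478·565) = 4.466 m/s.
Check: Re = ρVD/μ = 1250·4.466·0.125/0.478 = 1460 < 2300, so the laminar assumption holds.
Q = V·A = 4.466·(π/4·0.125²) = 0.0548 m³/s = 197 m³/h.

Q ≈ 197 m³/h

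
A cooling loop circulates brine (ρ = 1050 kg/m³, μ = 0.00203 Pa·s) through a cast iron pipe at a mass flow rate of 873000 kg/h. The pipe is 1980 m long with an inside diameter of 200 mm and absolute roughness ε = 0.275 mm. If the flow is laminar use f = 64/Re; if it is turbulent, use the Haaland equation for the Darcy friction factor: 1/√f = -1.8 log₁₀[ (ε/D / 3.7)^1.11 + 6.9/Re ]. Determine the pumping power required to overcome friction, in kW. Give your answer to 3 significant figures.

P ≈ 1400 kW

ṁ = 873000 kg/h = 873000/3600 = 242.5 kg/s.
A = πD²/4 = π(0.2)²/4 = 0.03142 m²; mean velocity V = ṁ/(ρA) = 242.5/(1050 · 0.03142) = 7.351 m/s.
Reynolds number Re = ρVD/μ = 1050 · 7.351 · 0.2 / 0.00203 = 7.605e+05.
Re > 4000 → turbulent. Relative roughness ε/D = 0.000275/0.2 = 0.00137. Haaland: 1/√f = -1.8 log₁₀[(0.00137/3.7)^1.11 + 6.9/7.605e+05] = -1.8 log₁₀[0.000156 + 9.07e-06] = 6.809, so f = 0.02157.
Darcy-Weisbach: ΔP = f(L/D)(ρV²/2) = 0.02157·(1980/0.2)·(1050·7.351²/2) = 0.02157·9900·2.837e+04 = 6.059e+06 Pa.
Q = ṁ/ρ = 242.5/1050 = 0.231 m³/s.
Pumping power P = QΔP = 0.231·6.059e+06 = 1399000 W = 1400 kW.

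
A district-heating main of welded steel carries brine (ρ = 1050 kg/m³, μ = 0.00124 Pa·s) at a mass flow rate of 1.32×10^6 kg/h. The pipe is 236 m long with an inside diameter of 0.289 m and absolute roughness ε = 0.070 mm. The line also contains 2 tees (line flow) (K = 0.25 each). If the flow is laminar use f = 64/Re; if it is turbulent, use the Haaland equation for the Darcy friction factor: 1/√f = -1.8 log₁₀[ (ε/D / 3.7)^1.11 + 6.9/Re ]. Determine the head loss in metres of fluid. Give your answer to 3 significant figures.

h_f ≈ 18.3 m

ṁ = 1.32×10^6 kg/h = 1.32×10^6/3600 = 366.7 kg/s.
A = πD²/4 = π(0.289)²/4 = 0.0656 m²; mean velocity V = ṁ/(ρA) = 366.7/(1050 · 0.0656) = 5.323 m/s.
Reynolds number Re = ρVD/μ = 1050 · 5.323 · 0.289 / 0.00124 = 1.303e+06.
Re > 4000 → turbulent. Relative roughness ε/D = 7e-05/0.289 = 0.000242. Haaland: 1/√f = -1.8 log₁₀[(0.000242/3.7)^1.11 + 6.9/1.303e+06] = -1.8 log₁₀[2.27e-05 + 5.3e-06] = 8.196, so f = 0.01489.
Total minor-loss coefficient ΣK = 2·0.25 = 0.5.
ΔP = [f·L/D + ΣK]·(ρV²/2) = [0.01489·236/0.289 + 0.5]·(1050·5.323²/2) = [12.16 + 0.5]·1.488e+04 = 1.883e+05 Pa.
Head loss h_f = ΔP/(ρg) = 1.883e+05/(1050·9.81) = 18.3 m.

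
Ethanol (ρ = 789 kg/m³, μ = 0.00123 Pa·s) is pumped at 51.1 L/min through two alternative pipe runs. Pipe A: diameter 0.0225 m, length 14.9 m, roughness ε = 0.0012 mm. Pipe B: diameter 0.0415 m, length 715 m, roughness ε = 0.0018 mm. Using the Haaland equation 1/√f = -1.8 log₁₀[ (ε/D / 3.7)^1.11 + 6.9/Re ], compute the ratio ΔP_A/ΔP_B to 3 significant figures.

Pipe A: V = Q/A = 0.0008517/0.0003976 = 2.142 m/s; Re = 3.091e+04; ε/D = 5.33e-05; Haaland → f = 0.02325; ΔP_A = f(L/D)(ρV²/2) = 2.787e+04 Pa.
Pipe B: V = Q/A = 0.0008517/0.001353 = 0.6296 m/s; Re = 1.676e+04; ε/D = 4.34e-05; Haaland → f = 0.02699; ΔP_B = f(L/D)(ρV²/2) = 7.271e+04 Pa.
ΔP_A/ΔP_B = 2.787e+04/7.271e+04 = 0.383.

ΔP_A/ΔP_B ≈ 0.383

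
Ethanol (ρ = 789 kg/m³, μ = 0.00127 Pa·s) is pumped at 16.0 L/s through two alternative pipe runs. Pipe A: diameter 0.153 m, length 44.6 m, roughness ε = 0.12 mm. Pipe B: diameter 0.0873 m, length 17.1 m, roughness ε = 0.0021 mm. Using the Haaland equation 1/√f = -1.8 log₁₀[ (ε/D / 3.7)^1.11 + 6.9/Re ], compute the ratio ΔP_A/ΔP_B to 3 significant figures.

Pipe A: V = Q/A = 0.016/0.01839 = 0.8703 m/s; Re = 8.272e+04; ε/D = 0.000784; Haaland → f = 0.02163; ΔP_A = f(L/D)(ρV²/2) = 1884 Pa.
Pipe B: V = Q/A = 0.016/0.005986 = 2.673 m/s; Re = 1.45e+05; ε/D = 2.41e-05; Haaland → f = 0.01664; ΔP_B = f(L/D)(ρV²/2) = 9187 Pa.
ΔP_A/ΔP_B = 1884/9187 = 0.205.

ΔP_A/ΔP_B ≈ 0.205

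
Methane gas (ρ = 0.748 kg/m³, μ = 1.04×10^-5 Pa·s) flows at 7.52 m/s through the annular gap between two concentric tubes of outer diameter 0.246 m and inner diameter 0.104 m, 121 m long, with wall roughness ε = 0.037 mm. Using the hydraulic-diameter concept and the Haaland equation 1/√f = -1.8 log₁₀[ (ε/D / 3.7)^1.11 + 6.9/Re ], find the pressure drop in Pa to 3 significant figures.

Hydraulic diameter D_h = 4A/P = D_o - D_i = 0.246 - 0.104 = 0.142 m.
Re = ρVD_h/μ = 0.748·7.52·0.142/1.04e-05 = 7.68e+04.
ε/D_h = 3.7e-05/0.142 = 0.000261; Haaland gives 1/√f = -1.8 log₁₀[2.46e-05+8.98e-05] = 7.095, so f = 0.01987.
ΔP = f(L/D_h)(ρV²/2) = 0.01987·121/0.142·21.15 = 358.1 Pa.

ΔP ≈ 358 Pa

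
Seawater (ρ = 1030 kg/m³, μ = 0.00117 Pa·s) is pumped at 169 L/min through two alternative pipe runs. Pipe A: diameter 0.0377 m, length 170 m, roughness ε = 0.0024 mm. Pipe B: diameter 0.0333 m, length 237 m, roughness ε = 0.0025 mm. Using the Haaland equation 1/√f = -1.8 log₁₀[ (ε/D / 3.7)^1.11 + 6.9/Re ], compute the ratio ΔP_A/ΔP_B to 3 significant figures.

Pipe A: V = Q/A = 0.002817/0.001116 = 2.523 m/s; Re = 8.374e+04; ε/D = 6.37e-05; Haaland → f = 0.01874; ΔP_A = f(L/D)(ρV²/2) = 2.772e+05 Pa.
Pipe B: V = Q/A = 0.002817/0.0008709 = 3.234 m/s; Re = 9.481e+04; ε/D = 7.51e-05; Haaland → f = 0.01834; ΔP_B = f(L/D)(ρV²/2) = 7.03e+05 Pa.
ΔP_A/ΔP_B = 2.772e+05/7.03e+05 = 0.394.

ΔP_A/ΔP_B ≈ 0.394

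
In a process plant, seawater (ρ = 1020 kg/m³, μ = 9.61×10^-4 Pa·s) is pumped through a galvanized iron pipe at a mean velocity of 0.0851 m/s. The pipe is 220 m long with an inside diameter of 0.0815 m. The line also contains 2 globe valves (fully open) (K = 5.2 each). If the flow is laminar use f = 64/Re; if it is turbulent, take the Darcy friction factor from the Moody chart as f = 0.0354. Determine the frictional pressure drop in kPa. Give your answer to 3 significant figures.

Reynolds number Re = ρVD/μ = 1020 · 0.0851 · 0.0815 / 0.000961 = 7361.
Re > 4000 → turbulent; use the Moody-chart value f = 0.0354.
Total minor-loss coefficient ΣK = 2·5.2 = 10.4.
ΔP = [f·L/D + ΣK]·(ρV²/2) = [0.0354·220/0.0815 + 10.4]·(1020·0.0851²/2) = [95.56 + 10.4]·3.693 = 391.3 Pa.
ΔP = 391.3 Pa = 0.391 kPa.

ΔP ≈ 0.391 kPa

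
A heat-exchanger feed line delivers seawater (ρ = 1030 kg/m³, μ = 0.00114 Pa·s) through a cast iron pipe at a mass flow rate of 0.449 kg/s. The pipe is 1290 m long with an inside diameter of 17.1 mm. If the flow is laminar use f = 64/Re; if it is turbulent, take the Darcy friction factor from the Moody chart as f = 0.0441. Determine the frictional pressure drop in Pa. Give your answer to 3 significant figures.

A = πD²/4 = π(0.0171)²/4 = 0.0002297 m²; mean velocity V = ṁ/(ρA) = 0.449/(1030 · 0.0002297) = 1.898 m/s.
Reynolds number Re = ρVD/μ = 1030 · 1.898 · 0.0171 / 0.00114 = 2.933e+04.
Re > 4000 → turbulent; use the Moody-chart value f = 0.0441.
Darcy-Weisbach: ΔP = f(L/D)(ρV²/2) = 0.0441·(1290/0.0171)·(1030·1.898²/2) = 0.0441·7.544e+04·1856 = 6.173e+06 Pa.

ΔP ≈ 6.17×10^6 Pa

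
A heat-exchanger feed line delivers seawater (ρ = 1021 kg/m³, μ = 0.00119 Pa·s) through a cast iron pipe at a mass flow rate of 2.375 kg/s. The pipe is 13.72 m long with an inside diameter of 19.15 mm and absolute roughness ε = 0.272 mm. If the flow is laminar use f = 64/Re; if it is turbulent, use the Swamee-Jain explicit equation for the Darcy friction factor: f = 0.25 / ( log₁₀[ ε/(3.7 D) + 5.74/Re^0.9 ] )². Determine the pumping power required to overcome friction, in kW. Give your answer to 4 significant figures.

A = πD²/4 = π(0.01915)²/4 = 0.000288 m²; mean velocity V = ṁ/(ρA) = 2.375/(1021 · 0.000288) = 8.076 m/s.
Reynolds number Re = ρVD/μ = 1021 · 8.076 · 0.01915 / 0.00119 = 1.327e+05.
Re > 4000 → turbulent. Relative roughness ε/D = 0.000272/0.01915 = 0.0142. Swamee-Jain: f = 0.25/(log₁₀[0.0142/3.7 + 5.74/1.327e+05^0.9])² = 0.25/(log₁₀[0.00384 + 0.000141])² = 0.25/(-2.4)² = 0.0434.
Darcy-Weisbach: ΔP = f(L/D)(ρV²/2) = 0.0434·(13.72/0.01915)·(1021·8.076²/2) = 0.0434·716.4·3.33e+04 = 1.035e+06 Pa.
Q = ṁ/ρ = 2.375/1021 = 0.002326 m³/s.
Pumping power P = QΔP = 0.002326·1.035e+06 = 2408.2 W = 2.408 kW.

P ≈ 2.408 kW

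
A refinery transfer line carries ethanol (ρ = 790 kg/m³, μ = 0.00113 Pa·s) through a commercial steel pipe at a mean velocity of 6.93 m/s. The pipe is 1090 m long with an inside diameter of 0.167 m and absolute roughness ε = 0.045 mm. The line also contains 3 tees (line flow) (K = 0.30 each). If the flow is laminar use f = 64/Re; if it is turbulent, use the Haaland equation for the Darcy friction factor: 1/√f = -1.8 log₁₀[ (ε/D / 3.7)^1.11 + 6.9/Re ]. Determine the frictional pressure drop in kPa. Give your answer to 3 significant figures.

Reynolds number Re = ρVD/μ = 790 · 6.93 · 0.167 / 0.00113 = 8.091e+05.
Re > 4000 → turbulent. Relative roughness ε/D = 4.5e-05/0.167 = 0.000269. Haaland: 1/√f = -1.8 log₁₀[(0.000269/3.7)^1.11 + 6.9/8.091e+05] = -1.8 log₁₀[2.55e-05 + 8.53e-06] = 8.042, so f = 0.01546.
Total minor-loss coefficient ΣK = 3·0.3 = 0.9.
ΔP = [f·L/D + ΣK]·(ρV²/2) = [0.01546·1090/0.167 + 0.9]·(790·6.93²/2) = [100.9 + 0.9]·1.897e+04 = 1.932e+06 Pa.
ΔP = 1.932e+06 Pa = 1930 kPa.

ΔP ≈ 1930 kPa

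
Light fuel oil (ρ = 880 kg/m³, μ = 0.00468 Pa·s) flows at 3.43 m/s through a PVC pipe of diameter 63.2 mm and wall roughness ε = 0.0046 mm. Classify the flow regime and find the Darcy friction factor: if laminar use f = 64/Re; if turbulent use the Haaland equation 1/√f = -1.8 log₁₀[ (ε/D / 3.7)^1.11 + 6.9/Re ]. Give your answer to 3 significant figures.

Re = ρVD/μ = 880·3.43·0.0632/0.00468 = 4.076e+04.
Re > 4000 → turbulent. ε/D = 4.6e-06/0.0632 = 7.28e-05; Haaland: 1/√f = -1.8 log₁₀[5.97e-06 + 0.000169] = 6.761, so f = 0.02187.

f ≈ 0.0219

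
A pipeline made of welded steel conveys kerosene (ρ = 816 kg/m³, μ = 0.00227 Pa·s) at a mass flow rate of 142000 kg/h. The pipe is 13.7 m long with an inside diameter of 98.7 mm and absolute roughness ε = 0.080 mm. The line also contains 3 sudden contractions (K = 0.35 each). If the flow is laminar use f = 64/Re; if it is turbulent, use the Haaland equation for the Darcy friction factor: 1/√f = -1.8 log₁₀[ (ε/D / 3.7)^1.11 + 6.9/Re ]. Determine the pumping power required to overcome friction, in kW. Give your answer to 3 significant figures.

P ≈ 3.01 kW

ṁ = 142000 kg/h = 142000/3600 = 39.44 kg/s.
A = πD²/4 = π(0.0987)²/4 = 0.007651 m²; mean velocity V = ṁ/(ρA) = 39.44/(816 · 0.007651) = 6.318 m/s.
Reynolds number Re = ρVD/μ = 816 · 6.318 · 0.0987 / 0.00227 = 2.242e+05.
Re > 4000 → turbulent. Relative roughness ε/D = 8e-05/0.0987 = 0.000811. Haaland: 1/√f = -1.8 log₁₀[(0.000811/3.7)^1.11 + 6.9/2.242e+05] = -1.8 log₁₀[8.67e-05 + 3.08e-05] = 7.074, so f = 0.01998.
Total minor-loss coefficient ΣK = 3·0.35 = 1.05.
ΔP = [f·L/D + ΣK]·(ρV²/2) = [0.01998·13.7/0.0987 + 1.05]·(816·6.318²/2) = [2.774 + 1.05]·1.629e+04 = 6.227e+04 Pa.
Q = ṁ/ρ = 39.44/816 = 0.04834 m³/s.
Pumping power P = QΔP = 0.04834·6.227e+04 = 3010 W = 3.01 kW.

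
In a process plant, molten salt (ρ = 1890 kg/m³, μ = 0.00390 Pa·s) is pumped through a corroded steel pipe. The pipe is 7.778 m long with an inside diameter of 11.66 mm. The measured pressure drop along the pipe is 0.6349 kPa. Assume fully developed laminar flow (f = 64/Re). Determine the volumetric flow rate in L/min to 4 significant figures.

Q ≈ 0.5697 L/min

For laminar flow, f = 64/Re with Re = ρVD/μ, so Darcy-Weisbach reduces to ΔP = 32μLV/D². Solving for V: V = ΔP·D²/(32μL) = 634.9·(0.01166)²/(32·0.0039·7.778) = 0.08892 m/s.
Check: Re = ρVD/μ = 1890·0.08892·0.01166/0.0039 = 502.5 < 2300, so the laminar assumption holds.
Q = V·A = 0.08892·(π/4·0.01166²) = 9.495e-06 m³/s = 0.5697 L/min.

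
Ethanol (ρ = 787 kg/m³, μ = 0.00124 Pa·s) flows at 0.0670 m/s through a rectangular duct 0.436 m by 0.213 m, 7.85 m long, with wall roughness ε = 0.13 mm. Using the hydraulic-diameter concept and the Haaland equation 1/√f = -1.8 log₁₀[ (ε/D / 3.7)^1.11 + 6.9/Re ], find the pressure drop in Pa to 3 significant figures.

ΔP ≈ 1.45 Pa

Hydraulic diameter D_h = 4A/P = 4·(0.436·0.213)/(2·(0.436+0.213)) = 0.3715/1.298 = 0.2862 m.
Re = ρVD_h/μ = 787·0.067·0.2862/0.00124 = 1.217e+04.
ε/D_h = 0.00013/0.2862 = 0.000454; Haaland gives 1/√f = -1.8 log₁₀[4.56e-05+0.000567] = 5.783, so f = 0.0299.
ΔP = f(L/D_h)(ρV²/2) = 0.0299·7.85/0.2862·1.766 = 1.449 Pa.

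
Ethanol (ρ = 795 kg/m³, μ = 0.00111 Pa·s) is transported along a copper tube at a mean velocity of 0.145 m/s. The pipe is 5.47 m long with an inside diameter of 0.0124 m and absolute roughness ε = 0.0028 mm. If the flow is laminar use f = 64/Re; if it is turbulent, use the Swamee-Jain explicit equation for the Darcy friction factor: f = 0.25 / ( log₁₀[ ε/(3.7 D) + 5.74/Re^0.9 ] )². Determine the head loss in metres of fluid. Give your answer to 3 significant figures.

h_f ≈ 0.0235 m

Reynolds number Re = ρVD/μ = 795 · 0.145 · 0.0124 / 0.00111 = 1288.
Re < 2300 → laminar flow, so f = 64/Re = 64/1288 = 0.0497 (the turbulent correlation is not needed).
Darcy-Weisbach: ΔP = f(L/D)(ρV²/2) = 0.0497·(5.47/0.0124)·(795·0.145²/2) = 0.0497·441.1·8.357 = 183.2 Pa.
Head loss h_f = ΔP/(ρg) = 183.2/(795·9.81) = 0.0235 m.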